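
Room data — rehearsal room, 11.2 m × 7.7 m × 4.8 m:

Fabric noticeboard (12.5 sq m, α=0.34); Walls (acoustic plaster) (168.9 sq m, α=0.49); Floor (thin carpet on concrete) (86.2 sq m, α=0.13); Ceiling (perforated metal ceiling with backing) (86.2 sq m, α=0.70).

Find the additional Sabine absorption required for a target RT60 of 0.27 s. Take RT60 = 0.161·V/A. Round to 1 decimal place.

Total absorption A₁ = 12.5*0.34 + 168.9*0.49 + 86.2*0.13 + 86.2*0.70
  = 4.250 + 82.761 + 11.206 + 60.340 = 158.557 sq m sabins.
V = 413.952 m³. Required absorption A₂ = 0.161 × 413.952 / 0.27 = 246.838 sabins.
Shortfall: 246.838 − 158.557 = 88.3 sabins.

88.3 sabins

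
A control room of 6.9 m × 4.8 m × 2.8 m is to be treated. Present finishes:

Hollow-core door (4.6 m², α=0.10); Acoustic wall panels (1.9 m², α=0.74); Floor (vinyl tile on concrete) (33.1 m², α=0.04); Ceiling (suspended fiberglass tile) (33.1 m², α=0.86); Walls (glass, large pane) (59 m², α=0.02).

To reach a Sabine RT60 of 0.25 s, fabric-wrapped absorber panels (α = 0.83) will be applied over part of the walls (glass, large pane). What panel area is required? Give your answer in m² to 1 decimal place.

A₁ = Σ Sᵢαᵢ = 4.6·0.10 + 1.9·0.74 + 33.1·0.04 + 33.1·0.86 + 59·0.02 = 32.836 sabins.
Required A₂ = 0.161·92.736/0.25 = 59.722 sabins.
ΔA needed = 59.722 − 32.836 = 26.886 sabins.
Each m² of panel replacing the walls (glass, large pane) adds (0.83 − 0.02) = 0.81 sabins.
Area = ΔA/Δα = 26.886/0.81 = 33.2 m².

33.2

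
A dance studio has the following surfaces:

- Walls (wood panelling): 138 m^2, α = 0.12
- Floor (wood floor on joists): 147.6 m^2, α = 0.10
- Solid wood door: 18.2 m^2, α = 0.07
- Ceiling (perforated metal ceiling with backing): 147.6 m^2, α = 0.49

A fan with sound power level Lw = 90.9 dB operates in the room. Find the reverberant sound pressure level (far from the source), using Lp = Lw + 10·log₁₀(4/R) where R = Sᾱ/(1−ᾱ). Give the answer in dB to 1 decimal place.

Σ(Sᵢαᵢ) = 138×0.12 + 147.6×0.10 + 18.2×0.07 + 147.6×0.49 = 104.918; total area S = 451.4 m^2.
ᾱ = 104.918/451.4 = 0.2324; R = Sᾱ/(1−ᾱ) = 104.918/(1−0.2324) = 136.683 m^2.
Lp = 90.9 + 10·log₁₀(4/136.683) = 90.9 + (-15.34) = 75.6 dB.

75.6 dB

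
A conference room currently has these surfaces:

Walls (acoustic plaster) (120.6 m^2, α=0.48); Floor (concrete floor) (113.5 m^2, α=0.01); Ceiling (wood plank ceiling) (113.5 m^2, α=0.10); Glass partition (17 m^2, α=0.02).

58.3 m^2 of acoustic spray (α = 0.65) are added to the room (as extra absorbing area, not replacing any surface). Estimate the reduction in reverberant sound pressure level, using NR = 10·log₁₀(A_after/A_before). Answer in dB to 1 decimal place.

1.9 dB

Equivalent absorption area: A_before = 120.6·0.48 + 113.5·0.01 + 113.5·0.10 + 17·0.02 = 70.713 m^2.
Added absorption = 58.3 × 0.65 = 37.895 sabins.
A_after = 70.713 + 37.895 = 108.608 sabins.
Reduction = 10 log₁₀(A_after/A_before) = 10 log₁₀(1.5359) = 1.9 dB.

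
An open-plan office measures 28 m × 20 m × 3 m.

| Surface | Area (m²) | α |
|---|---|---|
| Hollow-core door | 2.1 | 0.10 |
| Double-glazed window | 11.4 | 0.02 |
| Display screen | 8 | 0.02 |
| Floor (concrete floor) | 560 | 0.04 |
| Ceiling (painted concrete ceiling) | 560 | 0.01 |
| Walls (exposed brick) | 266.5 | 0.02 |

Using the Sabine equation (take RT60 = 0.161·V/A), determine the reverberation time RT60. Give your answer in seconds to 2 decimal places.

7.97 s

Total absorption A = 2.1*0.10 + 11.4*0.02 + 8*0.02 + 560*0.04 + 560*0.01 + 266.5*0.02
  = 0.210 + 0.228 + 0.160 + 22.400 + 5.600 + 5.330 = 33.928 m² sabins.
V = 28·20·3 = 1680 m³.
RT60 = 0.161 · V / A = 0.161 × 1680 / 33.928 = 7.97 s.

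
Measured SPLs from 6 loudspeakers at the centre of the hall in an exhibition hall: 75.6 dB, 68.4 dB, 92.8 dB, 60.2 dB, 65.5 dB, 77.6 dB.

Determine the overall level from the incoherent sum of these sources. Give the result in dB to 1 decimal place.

93.0 dB

Sum in the linear (power) domain: Σ 10^(Lᵢ/10) = 10^(75.6/10) + 10^(68.4/10) + 10^(92.8/10) + 10^(60.2/10) + 10^(65.5/10) + 10^(77.6/10) = 2.011e+09.
Combined level = 10 log₁₀(2.011e+09) = 93.0 dB.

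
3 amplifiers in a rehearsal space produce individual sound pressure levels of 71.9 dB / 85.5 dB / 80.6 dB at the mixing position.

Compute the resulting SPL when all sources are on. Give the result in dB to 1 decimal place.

86.9 dB

Converting to relative power and adding: 10^(71.9/10) + 10^(85.5/10) + 10^(80.6/10) = 4.851e+08.
Combined level = 10 log₁₀(4.851e+08) = 86.9 dB.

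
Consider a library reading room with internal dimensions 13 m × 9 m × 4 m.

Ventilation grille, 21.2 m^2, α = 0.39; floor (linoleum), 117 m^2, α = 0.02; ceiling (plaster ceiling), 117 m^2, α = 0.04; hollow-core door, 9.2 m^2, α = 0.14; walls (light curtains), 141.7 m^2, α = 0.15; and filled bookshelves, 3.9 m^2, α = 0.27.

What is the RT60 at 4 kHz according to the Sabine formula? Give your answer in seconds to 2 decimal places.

Summing Sᵢαᵢ: 8.268 + 2.340 + 4.680 + 1.288 + 21.255 + 1.053 → A = 38.884 sabins.
V = 13·9·4 = 468 m³.
RT60 = 0.161 · V / A = 0.161 × 468 / 38.884 = 1.94 s.

1.94 sec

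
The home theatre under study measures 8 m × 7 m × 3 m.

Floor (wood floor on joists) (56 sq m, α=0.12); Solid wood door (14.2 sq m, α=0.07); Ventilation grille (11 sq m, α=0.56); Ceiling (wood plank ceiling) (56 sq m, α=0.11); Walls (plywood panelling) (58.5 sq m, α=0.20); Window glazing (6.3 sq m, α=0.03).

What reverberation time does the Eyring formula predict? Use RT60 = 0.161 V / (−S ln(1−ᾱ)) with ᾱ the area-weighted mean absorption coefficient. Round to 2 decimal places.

0.78 sec

Total surface area S = 56 + 14.2 + 11 + 56 + 58.5 + 6.3 = 202.0 sq m.
Absorption A = 56·0.12 + 14.2·0.07 + 11·0.56 + 56·0.11 + 58.5·0.20 + 6.3·0.03 = 31.923 sabins.
Mean coefficient ᾱ = A/S = 0.1580.
−S·ln(1−ᾱ) = −202.0 × ln(1 − 0.1580) = 34.739.
V = 8 × 7 × 3 = 168 m³.
T = 0.161·V/[−S·ln(1−ᾱ)] = 0.161·168/34.739 = 0.78 s.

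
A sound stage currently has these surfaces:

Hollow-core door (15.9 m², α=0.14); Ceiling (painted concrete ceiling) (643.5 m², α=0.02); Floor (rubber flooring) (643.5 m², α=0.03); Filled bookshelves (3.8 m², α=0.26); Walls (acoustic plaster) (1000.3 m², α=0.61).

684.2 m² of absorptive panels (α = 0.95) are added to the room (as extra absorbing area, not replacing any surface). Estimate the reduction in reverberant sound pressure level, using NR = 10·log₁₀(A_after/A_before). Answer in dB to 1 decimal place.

3.0 dB

A_before = Σ Sᵢαᵢ = 15.9·0.14 + 643.5·0.02 + 643.5·0.03 + 3.8·0.26 + 1000.3·0.61 = 645.572 sabins.
Treatment contributes 684.2·0.95 = 649.990 sabins.
A_after = 645.572 + 649.990 = 1295.562 sabins.
Reduction = 10 log₁₀(A_after/A_before) = 10 log₁₀(2.0068) = 3.0 dB.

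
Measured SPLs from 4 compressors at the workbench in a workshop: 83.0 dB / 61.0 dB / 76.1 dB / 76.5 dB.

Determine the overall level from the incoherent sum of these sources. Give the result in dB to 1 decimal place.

Sum in the linear (power) domain: Σ 10^(Lᵢ/10) = 10^(83.0/10) + 10^(61.0/10) + 10^(76.1/10) + 10^(76.5/10) = 2.862e+08.
L_total = 10·log₁₀(2.862e+08) = 84.6 dB.

84.6 dB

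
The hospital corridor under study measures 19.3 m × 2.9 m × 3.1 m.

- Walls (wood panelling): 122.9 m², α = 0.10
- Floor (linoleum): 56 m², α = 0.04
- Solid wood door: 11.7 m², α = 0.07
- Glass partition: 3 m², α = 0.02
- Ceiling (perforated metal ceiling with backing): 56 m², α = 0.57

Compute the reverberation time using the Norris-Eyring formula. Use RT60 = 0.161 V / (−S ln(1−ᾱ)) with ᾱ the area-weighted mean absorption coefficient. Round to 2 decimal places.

S = Σ Sᵢ = 249.6 m².
Absorption A = 122.9×0.10 + 56×0.04 + 11.7×0.07 + 3×0.02 + 56×0.57 = 47.329 sabins.
Mean coefficient ᾱ = A/S = 0.1896.
Eyring denominator: −S ln(1−ᾱ) = 52.473.
V = 19.3 × 2.9 × 3.1 = 173.507 m³.
RT60 = 0.161 × 173.507 / 52.473 = 0.53 s.

0.53 sec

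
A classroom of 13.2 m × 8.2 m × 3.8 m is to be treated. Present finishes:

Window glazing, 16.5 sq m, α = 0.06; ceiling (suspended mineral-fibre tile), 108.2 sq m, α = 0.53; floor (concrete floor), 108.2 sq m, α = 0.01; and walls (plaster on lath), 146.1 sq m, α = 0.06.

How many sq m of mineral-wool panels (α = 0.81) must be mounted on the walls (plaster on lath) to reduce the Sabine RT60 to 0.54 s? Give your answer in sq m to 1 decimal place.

Equivalent absorption area: A₁ = 16.5·0.06 + 108.2·0.53 + 108.2·0.01 + 146.1·0.06 = 68.184 sq m.
V = 411.312 m³. Target absorption A₂ = 0.161 × 411.312 / 0.54 = 122.632 sabins.
Absorption to add: 122.632 − 68.184 = 54.448 sabins.
Net gain per sq m: Δα = 0.81 − 0.06 = 0.75.
Panel area = 54.448 / 0.75 = 72.6 sq m.

72.6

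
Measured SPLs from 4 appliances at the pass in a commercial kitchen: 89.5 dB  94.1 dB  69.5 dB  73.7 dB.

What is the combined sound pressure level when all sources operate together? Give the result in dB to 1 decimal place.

95.4 dB

Σ 10^(Lᵢ/10) = 3.494e+09.
Combined level = 10 log₁₀(3.494e+09) = 95.4 dB.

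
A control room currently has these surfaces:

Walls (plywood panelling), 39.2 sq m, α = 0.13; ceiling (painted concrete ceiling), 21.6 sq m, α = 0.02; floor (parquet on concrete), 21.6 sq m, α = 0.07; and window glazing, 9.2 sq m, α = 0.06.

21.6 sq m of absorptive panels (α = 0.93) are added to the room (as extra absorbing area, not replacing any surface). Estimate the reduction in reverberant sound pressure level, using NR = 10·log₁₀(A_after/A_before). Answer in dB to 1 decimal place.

5.6 dB

A_before = Σ Sᵢαᵢ = 39.2*0.13 + 21.6*0.02 + 21.6*0.07 + 9.2*0.06 = 7.592 sabins.
Treatment contributes 21.6·0.93 = 20.088 sabins.
A_after = 7.592 + 20.088 = 27.680 sabins.
NR = 10·log₁₀(27.680/7.592) = 5.6 dB.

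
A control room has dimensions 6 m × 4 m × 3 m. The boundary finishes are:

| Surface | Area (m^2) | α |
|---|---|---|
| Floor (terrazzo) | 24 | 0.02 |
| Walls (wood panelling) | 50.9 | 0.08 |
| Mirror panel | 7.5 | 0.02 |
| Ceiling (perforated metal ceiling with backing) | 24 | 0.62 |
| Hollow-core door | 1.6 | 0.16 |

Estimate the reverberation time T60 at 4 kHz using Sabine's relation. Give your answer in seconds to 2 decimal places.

0.58 seconds

Equivalent absorption area: A = 24·0.02 + 50.9·0.08 + 7.5·0.02 + 24·0.62 + 1.6·0.16 = 19.838 m^2.
Room volume: 72 m³.
RT60 = 0.161 · V / A = 0.161 × 72 / 19.838 = 0.58 s.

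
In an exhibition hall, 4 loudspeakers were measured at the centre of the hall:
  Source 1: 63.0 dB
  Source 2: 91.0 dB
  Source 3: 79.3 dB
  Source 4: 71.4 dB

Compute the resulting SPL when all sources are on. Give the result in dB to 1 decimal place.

Converting to relative power and adding: 10^(63.0/10) + 10^(91.0/10) + 10^(79.3/10) + 10^(71.4/10) = 1.36e+09.
Combined level = 10 log₁₀(1.36e+09) = 91.3 dB.

91.3 dB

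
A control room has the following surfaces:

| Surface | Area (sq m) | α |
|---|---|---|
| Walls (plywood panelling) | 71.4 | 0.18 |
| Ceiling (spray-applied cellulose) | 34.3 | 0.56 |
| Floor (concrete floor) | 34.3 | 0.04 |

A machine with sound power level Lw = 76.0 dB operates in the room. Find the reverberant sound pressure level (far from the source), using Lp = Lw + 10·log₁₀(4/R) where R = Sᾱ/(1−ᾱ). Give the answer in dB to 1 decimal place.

A = 33.432 sabins; S = 140.0 sq m.
ᾱ = 0.2388, so room constant R = A/(1−ᾱ) = 43.920 sq m.
Lp = 76.0 + 10·log₁₀(4/43.920) = 76.0 + (-10.41) = 65.6 dB.

65.6 dB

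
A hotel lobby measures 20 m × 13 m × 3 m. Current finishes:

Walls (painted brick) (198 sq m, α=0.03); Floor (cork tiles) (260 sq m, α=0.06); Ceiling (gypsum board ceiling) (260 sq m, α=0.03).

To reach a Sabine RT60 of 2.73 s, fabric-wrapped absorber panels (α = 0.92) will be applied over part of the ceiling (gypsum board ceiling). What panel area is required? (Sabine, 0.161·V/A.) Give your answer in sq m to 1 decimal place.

18.7

Summing Sᵢαᵢ: 5.940 + 15.600 + 7.800 → A₁ = 29.340 sabins.
V = 780 m³. Target absorption A₂ = 0.161 × 780 / 2.73 = 46.000 sabins.
Absorption to add: 46.000 − 29.340 = 16.660 sabins.
Net gain per sq m: Δα = 0.92 − 0.03 = 0.89.
Panel area = 16.660 / 0.89 = 18.7 sq m.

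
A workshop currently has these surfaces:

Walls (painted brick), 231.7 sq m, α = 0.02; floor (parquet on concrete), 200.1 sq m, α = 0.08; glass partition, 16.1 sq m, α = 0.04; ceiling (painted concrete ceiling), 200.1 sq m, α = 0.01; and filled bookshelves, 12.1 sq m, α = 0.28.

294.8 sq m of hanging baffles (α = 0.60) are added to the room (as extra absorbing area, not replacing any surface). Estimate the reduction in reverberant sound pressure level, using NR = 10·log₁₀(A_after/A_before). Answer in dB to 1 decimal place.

Total absorption A_before = 231.7*0.02 + 200.1*0.08 + 16.1*0.04 + 200.1*0.01 + 12.1*0.28
  = 4.634 + 16.008 + 0.644 + 2.001 + 3.388 = 26.675 sq m sabins.
Added absorption = 294.8 × 0.60 = 176.880 sabins.
New total A_after = 203.555 sabins.
Reduction = 10 log₁₀(A_after/A_before) = 10 log₁₀(7.6309) = 8.8 dB.

8.8 dB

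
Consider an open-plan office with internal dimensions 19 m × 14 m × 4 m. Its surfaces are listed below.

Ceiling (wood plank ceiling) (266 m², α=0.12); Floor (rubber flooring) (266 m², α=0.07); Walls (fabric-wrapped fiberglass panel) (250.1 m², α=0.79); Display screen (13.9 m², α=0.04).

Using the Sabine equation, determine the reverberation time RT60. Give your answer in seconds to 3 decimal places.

Summing Sᵢαᵢ: 31.920 + 18.620 + 197.579 + 0.556 → A = 248.675 sabins.
V = 19·14·4 = 1064 m³.
T = 0.161 V/A = 0.161·1064/248.675 = 0.689 s.

0.689 s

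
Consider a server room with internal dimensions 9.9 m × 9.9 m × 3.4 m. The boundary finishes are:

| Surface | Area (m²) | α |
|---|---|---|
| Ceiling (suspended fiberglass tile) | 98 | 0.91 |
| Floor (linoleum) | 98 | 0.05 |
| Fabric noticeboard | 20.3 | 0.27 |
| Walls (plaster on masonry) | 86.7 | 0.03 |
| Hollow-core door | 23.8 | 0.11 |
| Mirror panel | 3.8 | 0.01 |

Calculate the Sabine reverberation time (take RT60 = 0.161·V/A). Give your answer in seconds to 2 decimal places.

Equivalent absorption area: A = 98*0.91 + 98*0.05 + 20.3*0.27 + 86.7*0.03 + 23.8*0.11 + 3.8*0.01 = 104.818 m².
Room volume: 333.234 m³.
T = 0.161 V/A = 0.161·333.234/104.818 = 0.51 s.

0.51 sec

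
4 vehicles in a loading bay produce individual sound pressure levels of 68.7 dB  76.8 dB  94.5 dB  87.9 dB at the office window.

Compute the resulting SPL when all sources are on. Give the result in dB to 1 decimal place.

95.4 dB

Σ 10^(Lᵢ/10) = 3.49e+09.
L_total = 10·log₁₀(3.49e+09) = 95.4 dB.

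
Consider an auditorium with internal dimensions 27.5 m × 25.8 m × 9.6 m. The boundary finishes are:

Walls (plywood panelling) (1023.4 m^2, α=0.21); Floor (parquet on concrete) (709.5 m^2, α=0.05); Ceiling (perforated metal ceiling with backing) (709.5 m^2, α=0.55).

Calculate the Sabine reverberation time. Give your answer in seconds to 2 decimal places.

A = Σ Sᵢαᵢ = 1023.4×0.21 + 709.5×0.05 + 709.5×0.55 = 640.614 sabins.
Room volume: 6811.2 m³.
T = 0.161 V/A = 0.161·6811.2/640.614 = 1.71 s.

1.71 sec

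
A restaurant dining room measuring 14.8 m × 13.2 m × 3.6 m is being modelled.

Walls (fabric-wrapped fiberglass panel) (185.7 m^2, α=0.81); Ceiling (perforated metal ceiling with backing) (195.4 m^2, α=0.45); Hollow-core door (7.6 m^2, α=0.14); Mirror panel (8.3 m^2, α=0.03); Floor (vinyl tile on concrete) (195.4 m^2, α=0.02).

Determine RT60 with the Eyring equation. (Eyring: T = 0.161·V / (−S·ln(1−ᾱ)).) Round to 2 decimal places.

0.36 s

Total surface area S = 185.7 + 195.4 + 7.6 + 8.3 + 195.4 = 592.4 m^2.
Absorption A = 185.7·0.81 + 195.4·0.45 + 7.6·0.14 + 8.3·0.03 + 195.4·0.02 = 243.568 sabins.
Mean coefficient ᾱ = A/S = 0.4112.
Eyring denominator: −S ln(1−ᾱ) = 313.776.
V = 14.8 × 13.2 × 3.6 = 703.296 m³.
T = 0.161·V/[−S·ln(1−ᾱ)] = 0.161·703.296/313.776 = 0.36 s.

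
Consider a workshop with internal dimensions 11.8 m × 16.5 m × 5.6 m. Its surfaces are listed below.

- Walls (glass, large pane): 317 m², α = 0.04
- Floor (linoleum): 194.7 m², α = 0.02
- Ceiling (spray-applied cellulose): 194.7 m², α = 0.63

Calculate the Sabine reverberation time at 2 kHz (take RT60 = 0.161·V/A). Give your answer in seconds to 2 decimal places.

Total absorption A = 317·0.04 + 194.7·0.02 + 194.7·0.63
  = 12.680 + 3.894 + 122.661 = 139.235 m² sabins.
Volume V = 11.8 × 16.5 × 5.6 = 1090.32 m³.
T = 0.161 V/A = 0.161·1090.32/139.235 = 1.26 s.

1.26 s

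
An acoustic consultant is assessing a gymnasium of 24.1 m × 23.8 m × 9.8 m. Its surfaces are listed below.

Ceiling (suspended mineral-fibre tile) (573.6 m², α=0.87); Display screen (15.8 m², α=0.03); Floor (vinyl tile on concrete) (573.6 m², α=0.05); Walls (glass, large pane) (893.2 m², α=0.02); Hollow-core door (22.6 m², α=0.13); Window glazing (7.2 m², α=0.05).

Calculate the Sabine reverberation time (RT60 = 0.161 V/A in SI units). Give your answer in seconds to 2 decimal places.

1.65 s

A = Σ Sᵢαᵢ = 573.6·0.87 + 15.8·0.03 + 573.6·0.05 + 893.2·0.02 + 22.6·0.13 + 7.2·0.05 = 549.348 sabins.
V = 24.1·23.8·9.8 = 5621.084 m³.
T = 0.161 V/A = 0.161·5621.084/549.348 = 1.65 s.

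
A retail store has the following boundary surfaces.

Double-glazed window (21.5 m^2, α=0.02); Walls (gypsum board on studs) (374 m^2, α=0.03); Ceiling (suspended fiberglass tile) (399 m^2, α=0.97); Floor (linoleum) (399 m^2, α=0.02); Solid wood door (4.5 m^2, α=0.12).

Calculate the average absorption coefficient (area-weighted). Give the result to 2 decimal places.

0.34

Total surface area S = 1198.0 m^2.
Σ(Sᵢαᵢ) = 21.5·0.02 + 374·0.03 + 399·0.97 + 399·0.02 + 4.5·0.12 = 407.200.
ᾱ = A/S = 0.34.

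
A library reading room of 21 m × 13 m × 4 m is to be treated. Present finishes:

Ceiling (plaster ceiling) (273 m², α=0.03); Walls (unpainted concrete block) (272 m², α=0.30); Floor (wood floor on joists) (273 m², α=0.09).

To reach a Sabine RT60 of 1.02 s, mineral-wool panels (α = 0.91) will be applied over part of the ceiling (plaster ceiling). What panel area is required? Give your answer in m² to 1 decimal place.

65.9

Total absorption A₁ = 273·0.03 + 272·0.30 + 273·0.09
  = 8.190 + 81.600 + 24.570 = 114.360 m² sabins.
Required A₂ = 0.161·1092/1.02 = 172.365 sabins.
Absorption to add: 172.365 − 114.360 = 58.005 sabins.
Each m² of panel replacing the ceiling (plaster ceiling) adds (0.91 − 0.03) = 0.88 sabins.
Panel area = 58.005 / 0.88 = 65.9 m².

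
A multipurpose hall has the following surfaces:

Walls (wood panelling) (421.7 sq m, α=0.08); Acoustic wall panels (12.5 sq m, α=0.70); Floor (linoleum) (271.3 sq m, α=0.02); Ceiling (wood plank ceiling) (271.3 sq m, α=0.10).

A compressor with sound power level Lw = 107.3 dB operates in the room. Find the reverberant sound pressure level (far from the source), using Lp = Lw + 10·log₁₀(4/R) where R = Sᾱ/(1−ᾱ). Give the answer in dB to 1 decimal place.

Σ(Sᵢαᵢ) = 421.7·0.08 + 12.5·0.70 + 271.3·0.02 + 271.3·0.10 = 75.042; total area S = 976.8 sq m.
ᾱ = 75.042/976.8 = 0.0768; R = Sᾱ/(1−ᾱ) = 75.042/(1−0.0768) = 81.285 sq m.
Lp = 107.3 + 10·log₁₀(4/81.285) = 107.3 + (-13.08) = 94.2 dB.

94.2 dB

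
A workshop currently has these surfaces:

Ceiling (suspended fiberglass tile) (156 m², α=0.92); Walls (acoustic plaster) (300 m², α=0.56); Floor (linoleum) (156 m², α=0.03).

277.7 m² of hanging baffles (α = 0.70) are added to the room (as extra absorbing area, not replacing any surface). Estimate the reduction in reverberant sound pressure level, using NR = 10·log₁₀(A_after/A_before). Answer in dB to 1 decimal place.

2.1 dB

Total absorption A_before = 156×0.92 + 300×0.56 + 156×0.03
  = 143.520 + 168.000 + 4.680 = 316.200 m² sabins.
Added absorption = 277.7 × 0.70 = 194.390 sabins.
New total A_after = 510.590 sabins.
NR = 10·log₁₀(510.590/316.200) = 2.1 dB.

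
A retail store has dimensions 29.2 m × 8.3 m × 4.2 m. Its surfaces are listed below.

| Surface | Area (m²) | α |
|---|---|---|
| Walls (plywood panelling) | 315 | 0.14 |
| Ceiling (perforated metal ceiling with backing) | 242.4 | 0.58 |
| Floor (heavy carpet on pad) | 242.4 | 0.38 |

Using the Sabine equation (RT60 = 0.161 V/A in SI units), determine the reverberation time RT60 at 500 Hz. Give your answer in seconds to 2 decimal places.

0.59 sec

Total absorption A = 315×0.14 + 242.4×0.58 + 242.4×0.38
  = 44.100 + 140.592 + 92.112 = 276.804 m² sabins.
Room volume: 1017.912 m³.
RT60 = 0.161 · V / A = 0.161 × 1017.912 / 276.804 = 0.59 s.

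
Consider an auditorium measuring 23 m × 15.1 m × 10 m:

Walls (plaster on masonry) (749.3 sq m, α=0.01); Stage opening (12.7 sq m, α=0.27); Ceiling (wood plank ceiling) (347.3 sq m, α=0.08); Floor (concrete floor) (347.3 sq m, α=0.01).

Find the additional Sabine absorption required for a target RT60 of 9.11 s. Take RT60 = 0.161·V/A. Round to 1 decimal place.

19.2 sabins

Equivalent absorption area: A₁ = 749.3·0.01 + 12.7·0.27 + 347.3·0.08 + 347.3·0.01 = 42.179 sq m.
Target A₂ = 0.161·3473/9.11 = 61.378 sabins (V = 3473 m³).
Additional absorption ΔA = 61.378 − 42.179 = 19.2 sabins.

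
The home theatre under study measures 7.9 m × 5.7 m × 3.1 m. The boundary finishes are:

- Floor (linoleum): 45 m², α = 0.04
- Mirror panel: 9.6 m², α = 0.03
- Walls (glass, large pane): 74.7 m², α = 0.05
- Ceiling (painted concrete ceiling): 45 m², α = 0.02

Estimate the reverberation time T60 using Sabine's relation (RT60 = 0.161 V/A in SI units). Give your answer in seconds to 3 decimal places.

A = Σ Sᵢαᵢ = 45*0.04 + 9.6*0.03 + 74.7*0.05 + 45*0.02 = 6.723 sabins.
Room volume: 139.593 m³.
RT60 = 0.161 · V / A = 0.161 × 139.593 / 6.723 = 3.343 s.

3.343 sec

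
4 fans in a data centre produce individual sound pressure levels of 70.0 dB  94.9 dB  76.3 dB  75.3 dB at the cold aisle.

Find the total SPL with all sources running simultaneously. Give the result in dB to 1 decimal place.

Sum in the linear (power) domain: Σ 10^(Lᵢ/10) = 10^(70.0/10) + 10^(94.9/10) + 10^(76.3/10) + 10^(75.3/10) = 3.177e+09.
L_total = 10·log₁₀(3.177e+09) = 95.0 dB.

95.0 dB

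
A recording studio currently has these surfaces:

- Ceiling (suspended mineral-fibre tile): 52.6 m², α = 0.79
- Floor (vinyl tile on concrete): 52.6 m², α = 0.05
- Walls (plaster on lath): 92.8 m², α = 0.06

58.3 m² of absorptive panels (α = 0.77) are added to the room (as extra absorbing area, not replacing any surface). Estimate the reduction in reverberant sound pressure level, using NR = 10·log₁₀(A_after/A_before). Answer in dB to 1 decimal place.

A_before = Σ Sᵢαᵢ = 52.6·0.79 + 52.6·0.05 + 92.8·0.06 = 49.752 sabins.
Added absorption = 58.3 × 0.77 = 44.891 sabins.
New total A_after = 94.643 sabins.
NR = 10·log₁₀(94.643/49.752) = 2.8 dB.

2.8 dB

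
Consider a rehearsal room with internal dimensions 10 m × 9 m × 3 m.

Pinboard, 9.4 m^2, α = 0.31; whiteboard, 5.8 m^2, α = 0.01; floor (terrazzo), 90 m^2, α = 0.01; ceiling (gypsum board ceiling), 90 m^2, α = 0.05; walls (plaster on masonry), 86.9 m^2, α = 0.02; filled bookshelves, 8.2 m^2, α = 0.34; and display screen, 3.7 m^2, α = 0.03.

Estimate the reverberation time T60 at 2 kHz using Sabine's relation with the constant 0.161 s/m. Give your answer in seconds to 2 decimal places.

3.34 sec

Equivalent absorption area: A = 9.4*0.31 + 5.8*0.01 + 90*0.01 + 90*0.05 + 86.9*0.02 + 8.2*0.34 + 3.7*0.03 = 13.009 m^2.
V = 10·9·3 = 270 m³.
T = 0.161 V/A = 0.161·270/13.009 = 3.34 s.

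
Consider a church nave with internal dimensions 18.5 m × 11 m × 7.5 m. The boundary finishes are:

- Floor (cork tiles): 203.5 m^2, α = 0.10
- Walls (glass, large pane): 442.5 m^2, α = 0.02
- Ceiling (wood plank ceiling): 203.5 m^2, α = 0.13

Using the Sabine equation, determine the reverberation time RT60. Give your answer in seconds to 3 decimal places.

Total absorption A = 203.5×0.10 + 442.5×0.02 + 203.5×0.13
  = 20.350 + 8.850 + 26.455 = 55.655 m^2 sabins.
Room volume: 1526.25 m³.
RT60 = 0.161 · V / A = 0.161 × 1526.25 / 55.655 = 4.415 s.

4.415 sec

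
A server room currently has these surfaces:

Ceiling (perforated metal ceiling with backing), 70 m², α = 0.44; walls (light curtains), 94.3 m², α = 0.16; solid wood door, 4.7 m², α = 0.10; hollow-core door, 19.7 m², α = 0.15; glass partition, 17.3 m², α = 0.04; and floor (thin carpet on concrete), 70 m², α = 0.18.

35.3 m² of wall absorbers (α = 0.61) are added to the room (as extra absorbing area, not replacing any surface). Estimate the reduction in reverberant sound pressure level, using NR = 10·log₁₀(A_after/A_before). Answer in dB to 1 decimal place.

A_before = Σ Sᵢαᵢ = 70·0.44 + 94.3·0.16 + 4.7·0.10 + 19.7·0.15 + 17.3·0.04 + 70·0.18 = 62.605 sabins.
Treatment contributes 35.3·0.61 = 21.533 sabins.
A_after = 62.605 + 21.533 = 84.138 sabins.
NR = 10·log₁₀(84.138/62.605) = 1.3 dB.

1.3 dB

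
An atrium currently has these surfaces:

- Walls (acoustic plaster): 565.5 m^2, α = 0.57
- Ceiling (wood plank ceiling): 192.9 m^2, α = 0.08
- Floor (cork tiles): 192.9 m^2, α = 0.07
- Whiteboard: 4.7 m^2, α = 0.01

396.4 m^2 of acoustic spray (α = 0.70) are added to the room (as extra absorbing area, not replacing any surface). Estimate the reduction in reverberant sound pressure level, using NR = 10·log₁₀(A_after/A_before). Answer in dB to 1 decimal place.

Total absorption A_before = 565.5·0.57 + 192.9·0.08 + 192.9·0.07 + 4.7·0.01
  = 322.335 + 15.432 + 13.503 + 0.047 = 351.317 m^2 sabins.
Treatment contributes 396.4·0.70 = 277.480 sabins.
A_after = 351.317 + 277.480 = 628.797 sabins.
Reduction = 10 log₁₀(A_after/A_before) = 10 log₁₀(1.7898) = 2.5 dB.

2.5 dB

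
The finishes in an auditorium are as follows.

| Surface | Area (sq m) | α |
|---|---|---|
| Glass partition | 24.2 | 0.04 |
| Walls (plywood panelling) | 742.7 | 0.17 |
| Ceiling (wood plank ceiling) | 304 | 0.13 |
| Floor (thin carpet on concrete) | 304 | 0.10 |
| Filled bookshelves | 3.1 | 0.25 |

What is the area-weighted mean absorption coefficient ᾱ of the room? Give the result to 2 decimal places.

S = Σ Sᵢ = 24.2 + 742.7 + 304 + 304 + 3.1 = 1378.0 sq m.
A = 24.2·0.04 + 742.7·0.17 + 304·0.13 + 304·0.10 + 3.1·0.25 = 197.922 sabins.
ᾱ = 197.922 / 1378.0 = 0.14.

0.14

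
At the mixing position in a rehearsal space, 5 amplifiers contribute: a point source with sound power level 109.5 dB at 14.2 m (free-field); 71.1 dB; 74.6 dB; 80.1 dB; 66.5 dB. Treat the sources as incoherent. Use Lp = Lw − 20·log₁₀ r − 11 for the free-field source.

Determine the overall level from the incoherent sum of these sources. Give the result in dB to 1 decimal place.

82.6 dB

Source at 14.2 m: Lp = 109.5 − 20·log₁₀(14.2) − 11 = 75.5 dB.
Sum in the linear (power) domain: Σ 10^(Lᵢ/10) = 10^(75.5/10) + 10^(71.1/10) + 10^(74.6/10) + 10^(80.1/10) + 10^(66.5/10) = 1.84e+08.
L_total = 10·log₁₀(1.84e+08) = 82.6 dB.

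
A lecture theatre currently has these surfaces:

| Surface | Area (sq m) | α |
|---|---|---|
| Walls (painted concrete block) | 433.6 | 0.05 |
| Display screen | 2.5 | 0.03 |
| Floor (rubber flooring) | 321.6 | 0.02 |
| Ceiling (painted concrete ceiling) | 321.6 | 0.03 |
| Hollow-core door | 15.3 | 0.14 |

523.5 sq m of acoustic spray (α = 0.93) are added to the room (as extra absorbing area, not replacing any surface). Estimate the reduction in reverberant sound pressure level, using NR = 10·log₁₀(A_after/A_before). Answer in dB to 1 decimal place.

Total absorption A_before = 433.6*0.05 + 2.5*0.03 + 321.6*0.02 + 321.6*0.03 + 15.3*0.14
  = 21.680 + 0.075 + 6.432 + 9.648 + 2.142 = 39.977 sq m sabins.
Added absorption = 523.5 × 0.93 = 486.855 sabins.
A_after = 39.977 + 486.855 = 526.832 sabins.
Reduction = 10 log₁₀(A_after/A_before) = 10 log₁₀(13.1784) = 11.2 dB.

11.2 dB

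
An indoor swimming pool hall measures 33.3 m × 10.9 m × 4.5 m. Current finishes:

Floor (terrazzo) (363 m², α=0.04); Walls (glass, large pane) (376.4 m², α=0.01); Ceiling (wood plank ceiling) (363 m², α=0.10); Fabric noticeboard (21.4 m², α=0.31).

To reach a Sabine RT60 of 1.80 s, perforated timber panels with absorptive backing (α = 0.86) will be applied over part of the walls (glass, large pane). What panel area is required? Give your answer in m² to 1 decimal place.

Summing Sᵢαᵢ: 14.520 + 3.764 + 36.300 + 6.634 → A₁ = 61.218 sabins.
V = 1633.365 m³. Target absorption A₂ = 0.161 × 1633.365 / 1.80 = 146.095 sabins.
Absorption to add: 146.095 − 61.218 = 84.877 sabins.
Each m² of panel replacing the walls (glass, large pane) adds (0.86 − 0.01) = 0.85 sabins.
Panel area = 84.877 / 0.85 = 99.9 m².

99.9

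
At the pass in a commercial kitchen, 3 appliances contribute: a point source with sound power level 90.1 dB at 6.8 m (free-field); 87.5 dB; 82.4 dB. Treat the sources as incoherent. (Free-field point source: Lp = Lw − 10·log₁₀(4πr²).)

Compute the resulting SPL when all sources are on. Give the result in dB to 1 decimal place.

88.7 dB

Source at 6.8 m: Lp = 90.1 − 10·log₁₀(4π·6.8²) = 90.1 − 10·log₁₀(581.069) = 62.5 dB.
Sum in the linear (power) domain: Σ 10^(Lᵢ/10) = 10^(62.5/10) + 10^(87.5/10) + 10^(82.4/10) = 7.379e+08.
Back to dB: 10·log₁₀ Σ = 88.7 dB.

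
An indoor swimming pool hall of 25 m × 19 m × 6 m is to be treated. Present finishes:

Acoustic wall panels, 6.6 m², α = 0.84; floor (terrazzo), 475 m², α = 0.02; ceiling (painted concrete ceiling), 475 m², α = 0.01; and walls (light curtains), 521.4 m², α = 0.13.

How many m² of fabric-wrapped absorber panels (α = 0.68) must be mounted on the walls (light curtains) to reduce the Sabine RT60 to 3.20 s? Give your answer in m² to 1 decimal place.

A₁ = Σ Sᵢαᵢ = 6.6·0.84 + 475·0.02 + 475·0.01 + 521.4·0.13 = 87.576 sabins.
Required A₂ = 0.161·2850/3.20 = 143.391 sabins.
Absorption to add: 143.391 − 87.576 = 55.815 sabins.
Net gain per m²: Δα = 0.68 − 0.13 = 0.55.
Area = ΔA/Δα = 55.815/0.55 = 101.5 m².

101.5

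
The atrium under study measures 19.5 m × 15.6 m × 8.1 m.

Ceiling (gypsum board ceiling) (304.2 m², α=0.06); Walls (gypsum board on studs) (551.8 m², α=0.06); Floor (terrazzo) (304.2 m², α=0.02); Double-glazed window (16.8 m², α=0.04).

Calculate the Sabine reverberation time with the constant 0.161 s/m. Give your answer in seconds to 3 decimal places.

Summing Sᵢαᵢ: 18.252 + 33.108 + 6.084 + 0.672 → A = 58.116 sabins.
V = 19.5·15.6·8.1 = 2464.02 m³.
Sabine: RT60 = 0.161 × 2464.02 / 58.116 = 6.826 s.

6.826 seconds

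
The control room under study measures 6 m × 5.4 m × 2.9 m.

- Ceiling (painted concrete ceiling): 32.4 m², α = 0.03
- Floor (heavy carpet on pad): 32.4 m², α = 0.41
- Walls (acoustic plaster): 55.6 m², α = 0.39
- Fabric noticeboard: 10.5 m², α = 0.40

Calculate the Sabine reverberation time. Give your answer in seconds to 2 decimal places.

0.38 sec

Total absorption A = 32.4×0.03 + 32.4×0.41 + 55.6×0.39 + 10.5×0.40
  = 0.972 + 13.284 + 21.684 + 4.200 = 40.140 m² sabins.
Room volume: 93.96 m³.
RT60 = 0.161 · V / A = 0.161 × 93.96 / 40.140 = 0.38 s.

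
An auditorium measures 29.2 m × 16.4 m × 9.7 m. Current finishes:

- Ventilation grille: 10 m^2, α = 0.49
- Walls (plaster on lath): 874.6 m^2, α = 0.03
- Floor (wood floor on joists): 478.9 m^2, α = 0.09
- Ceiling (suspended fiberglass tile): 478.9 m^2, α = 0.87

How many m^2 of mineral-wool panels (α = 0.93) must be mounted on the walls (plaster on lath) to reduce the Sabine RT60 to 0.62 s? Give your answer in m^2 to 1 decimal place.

Summing Sᵢαᵢ: 4.900 + 26.238 + 43.101 + 416.643 → A₁ = 490.882 sabins.
V = 4645.136 m³. Target absorption A₂ = 0.161 × 4645.136 / 0.62 = 1206.237 sabins.
ΔA needed = 1206.237 − 490.882 = 715.355 sabins.
Each m^2 of panel replacing the walls (plaster on lath) adds (0.93 − 0.03) = 0.90 sabins.
Area = ΔA/Δα = 715.355/0.90 = 794.8 m^2.

794.8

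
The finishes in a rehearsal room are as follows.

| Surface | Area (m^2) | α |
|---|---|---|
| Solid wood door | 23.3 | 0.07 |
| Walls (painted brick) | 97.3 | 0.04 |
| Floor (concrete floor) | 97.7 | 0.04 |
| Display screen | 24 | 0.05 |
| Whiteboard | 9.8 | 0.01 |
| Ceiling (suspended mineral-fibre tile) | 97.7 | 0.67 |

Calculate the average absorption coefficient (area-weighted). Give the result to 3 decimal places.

0.218

S = Σ Sᵢ = 23.3 + 97.3 + 97.7 + 24 + 9.8 + 97.7 = 349.8 m^2.
A = 23.3*0.07 + 97.3*0.04 + 97.7*0.04 + 24*0.05 + 9.8*0.01 + 97.7*0.67 = 76.188 sabins.
ᾱ = 76.188 / 349.8 = 0.218.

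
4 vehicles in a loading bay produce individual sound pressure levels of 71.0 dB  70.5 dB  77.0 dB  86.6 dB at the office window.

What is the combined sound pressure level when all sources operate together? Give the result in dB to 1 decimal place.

Sum in the linear (power) domain: Σ 10^(Lᵢ/10) = 10^(71.0/10) + 10^(70.5/10) + 10^(77.0/10) + 10^(86.6/10) = 5.31e+08.
Back to dB: 10·log₁₀ Σ = 87.3 dB.

87.3 dB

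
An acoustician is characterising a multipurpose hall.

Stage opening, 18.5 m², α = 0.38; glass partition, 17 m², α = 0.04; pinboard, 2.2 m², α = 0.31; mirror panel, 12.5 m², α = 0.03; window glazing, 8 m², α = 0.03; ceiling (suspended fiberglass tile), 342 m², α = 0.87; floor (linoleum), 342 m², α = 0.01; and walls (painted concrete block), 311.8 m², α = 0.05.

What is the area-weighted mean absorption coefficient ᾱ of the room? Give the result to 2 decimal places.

Total surface area S = 1054.0 m².
A = 18.5·0.38 + 17·0.04 + 2.2·0.31 + 12.5·0.03 + 8·0.03 + 342·0.87 + 342·0.01 + 311.8·0.05 = 325.557 sabins.
ᾱ = 325.557 / 1054.0 = 0.31.

0.31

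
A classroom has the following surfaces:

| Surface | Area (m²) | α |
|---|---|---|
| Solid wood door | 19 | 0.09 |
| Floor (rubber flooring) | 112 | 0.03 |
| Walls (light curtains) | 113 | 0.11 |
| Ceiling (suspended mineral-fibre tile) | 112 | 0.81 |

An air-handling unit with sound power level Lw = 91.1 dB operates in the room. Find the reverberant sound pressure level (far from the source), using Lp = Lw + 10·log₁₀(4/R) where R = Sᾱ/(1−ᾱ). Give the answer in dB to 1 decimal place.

Σ(Sᵢαᵢ) = 19·0.09 + 112·0.03 + 113·0.11 + 112·0.81 = 108.220; total area S = 356.0 m².
ᾱ = 0.3040, so room constant R = A/(1−ᾱ) = 155.489 m².
Lp = 91.1 + 10·log₁₀(4/155.489) = 91.1 + (-15.90) = 75.2 dB.

75.2 dB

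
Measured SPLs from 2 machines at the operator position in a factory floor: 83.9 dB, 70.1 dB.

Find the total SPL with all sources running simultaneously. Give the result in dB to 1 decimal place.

Sum in the linear (power) domain: Σ 10^(Lᵢ/10) = 10^(83.9/10) + 10^(70.1/10) = 2.557e+08.
Back to dB: 10·log₁₀ Σ = 84.1 dB.

84.1 dB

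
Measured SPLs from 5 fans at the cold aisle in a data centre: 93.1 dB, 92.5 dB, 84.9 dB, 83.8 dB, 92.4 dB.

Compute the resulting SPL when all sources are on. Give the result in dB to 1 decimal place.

Converting to relative power and adding: 10^(93.1/10) + 10^(92.5/10) + 10^(84.9/10) + 10^(83.8/10) + 10^(92.4/10) = 6.107e+09.
Back to dB: 10·log₁₀ Σ = 97.9 dB.

97.9 dB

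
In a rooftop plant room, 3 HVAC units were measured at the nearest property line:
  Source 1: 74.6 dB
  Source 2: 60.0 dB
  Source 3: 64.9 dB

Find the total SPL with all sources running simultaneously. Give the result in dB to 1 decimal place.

Converting to relative power and adding: 10^(74.6/10) + 10^(60.0/10) + 10^(64.9/10) = 3.293e+07.
Back to dB: 10·log₁₀ Σ = 75.2 dB.

75.2 dB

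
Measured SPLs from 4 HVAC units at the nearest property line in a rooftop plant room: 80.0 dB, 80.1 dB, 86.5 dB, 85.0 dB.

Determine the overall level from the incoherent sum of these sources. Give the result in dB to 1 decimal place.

89.8 dB

Sum in the linear (power) domain: Σ 10^(Lᵢ/10) = 10^(80.0/10) + 10^(80.1/10) + 10^(86.5/10) + 10^(85.0/10) = 9.652e+08.
Back to dB: 10·log₁₀ Σ = 89.8 dB.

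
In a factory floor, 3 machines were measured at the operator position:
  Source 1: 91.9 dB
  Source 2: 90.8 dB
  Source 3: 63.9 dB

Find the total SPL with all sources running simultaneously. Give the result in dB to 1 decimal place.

Sum in the linear (power) domain: Σ 10^(Lᵢ/10) = 10^(91.9/10) + 10^(90.8/10) + 10^(63.9/10) = 2.754e+09.
L_total = 10·log₁₀(2.754e+09) = 94.4 dB.

94.4 dB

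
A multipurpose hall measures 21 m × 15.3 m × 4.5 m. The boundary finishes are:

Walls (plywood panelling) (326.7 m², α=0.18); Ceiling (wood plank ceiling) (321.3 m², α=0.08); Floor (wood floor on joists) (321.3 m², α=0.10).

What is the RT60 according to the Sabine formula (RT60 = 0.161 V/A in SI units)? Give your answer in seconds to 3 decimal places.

Summing Sᵢαᵢ: 58.806 + 25.704 + 32.130 → A = 116.640 sabins.
V = 21·15.3·4.5 = 1445.85 m³.
Sabine: RT60 = 0.161 × 1445.85 / 116.640 = 1.996 s.

1.996 seconds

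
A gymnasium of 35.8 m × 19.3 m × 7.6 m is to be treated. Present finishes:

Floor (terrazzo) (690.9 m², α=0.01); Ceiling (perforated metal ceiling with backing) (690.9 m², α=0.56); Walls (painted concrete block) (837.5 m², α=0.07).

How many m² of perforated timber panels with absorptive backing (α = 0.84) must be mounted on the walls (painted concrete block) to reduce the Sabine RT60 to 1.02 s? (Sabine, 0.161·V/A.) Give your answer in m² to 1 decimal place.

Total absorption A₁ = 690.9×0.01 + 690.9×0.56 + 837.5×0.07
  = 6.909 + 386.904 + 58.625 = 452.438 m² sabins.
Required A₂ = 0.161·5251.144/1.02 = 828.857 sabins.
Absorption to add: 828.857 − 452.438 = 376.419 sabins.
Each m² of panel replacing the walls (painted concrete block) adds (0.84 − 0.07) = 0.77 sabins.
Area = ΔA/Δα = 376.419/0.77 = 488.9 m².

488.9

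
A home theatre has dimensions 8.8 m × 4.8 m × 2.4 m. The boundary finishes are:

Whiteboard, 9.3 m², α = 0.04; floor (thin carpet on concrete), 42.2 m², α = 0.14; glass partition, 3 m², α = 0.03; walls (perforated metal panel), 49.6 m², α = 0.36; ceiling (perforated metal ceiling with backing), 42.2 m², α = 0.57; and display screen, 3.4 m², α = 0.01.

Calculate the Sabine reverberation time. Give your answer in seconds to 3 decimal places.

0.338 sec

Total absorption A = 9.3×0.04 + 42.2×0.14 + 3×0.03 + 49.6×0.36 + 42.2×0.57 + 3.4×0.01
  = 0.372 + 5.908 + 0.090 + 17.856 + 24.054 + 0.034 = 48.314 m² sabins.
Volume V = 8.8 × 4.8 × 2.4 = 101.376 m³.
T = 0.161 V/A = 0.161·101.376/48.314 = 0.338 s.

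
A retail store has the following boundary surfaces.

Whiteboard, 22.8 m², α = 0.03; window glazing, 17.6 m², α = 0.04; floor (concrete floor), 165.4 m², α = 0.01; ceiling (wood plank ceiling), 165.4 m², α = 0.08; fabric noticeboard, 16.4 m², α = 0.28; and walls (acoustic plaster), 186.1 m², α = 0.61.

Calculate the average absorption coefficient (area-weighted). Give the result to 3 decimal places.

S = Σ Sᵢ = 22.8 + 17.6 + 165.4 + 165.4 + 16.4 + 186.1 = 573.7 m².
Σ(Sᵢαᵢ) = 22.8×0.03 + 17.6×0.04 + 165.4×0.01 + 165.4×0.08 + 16.4×0.28 + 186.1×0.61 = 134.387.
ᾱ = 134.387 / 573.7 = 0.234.

0.234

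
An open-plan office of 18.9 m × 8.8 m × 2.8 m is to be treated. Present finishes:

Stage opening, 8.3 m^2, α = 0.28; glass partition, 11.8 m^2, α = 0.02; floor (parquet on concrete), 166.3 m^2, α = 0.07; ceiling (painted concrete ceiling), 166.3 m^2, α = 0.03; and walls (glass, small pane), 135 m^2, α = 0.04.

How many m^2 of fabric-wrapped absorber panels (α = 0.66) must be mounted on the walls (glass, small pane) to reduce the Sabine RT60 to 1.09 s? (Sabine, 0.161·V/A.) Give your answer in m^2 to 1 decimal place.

71.3

A₁ = Σ Sᵢαᵢ = 8.3·0.28 + 11.8·0.02 + 166.3·0.07 + 166.3·0.03 + 135·0.04 = 24.590 sabins.
Required A₂ = 0.161·465.696/1.09 = 68.786 sabins.
Absorption to add: 68.786 − 24.590 = 44.196 sabins.
Each m^2 of panel replacing the walls (glass, small pane) adds (0.66 − 0.04) = 0.62 sabins.
Panel area = 44.196 / 0.62 = 71.3 m^2.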